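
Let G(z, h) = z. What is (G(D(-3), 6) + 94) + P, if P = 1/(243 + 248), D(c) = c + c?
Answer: 43209/491 ≈ 88.002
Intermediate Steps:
D(c) = 2*c
P = 1/491 ≈ 0.0020367
(G(D(-3), 6) + 94) + P = (2*(-3) + 94) + 1/491 = (-6 + 94) + 1/491 = 88 + 1/491 = 43209/491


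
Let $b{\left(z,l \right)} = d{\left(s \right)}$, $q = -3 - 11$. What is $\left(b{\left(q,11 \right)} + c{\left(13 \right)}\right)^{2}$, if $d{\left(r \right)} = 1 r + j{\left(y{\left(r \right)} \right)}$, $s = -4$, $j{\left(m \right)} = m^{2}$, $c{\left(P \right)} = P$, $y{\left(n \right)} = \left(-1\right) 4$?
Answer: $625$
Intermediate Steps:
$y{\left(n \right)} = -4$
$d{\left(r \right)} = 16 + r$ ($d{\left(r \right)} = 1 r + \left(-4\right)^{2} = r + 16 = 16 + r$)
$q = -14$ ($q = -3 - 11 = -14$)
$b{\left(z,l \right)} = 12$ ($b{\left(z,l \right)} = 16 - 4 = 12$)
$\left(b{\left(q,11 \right)} + c{\left(13 \right)}\right)^{2} = \left(12 + 13\right)^{2} = 25^{2} = 625$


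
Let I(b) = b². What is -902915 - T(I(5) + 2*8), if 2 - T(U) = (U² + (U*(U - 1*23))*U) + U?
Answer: -870937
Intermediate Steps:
T(U) = 2 - U - U² - U²*(-23 + U) (T(U) = 2 - ((U² + (U*(U - 1*23))*U) + U) = 2 - ((U² + (U*(U - 23))*U) + U) = 2 - ((U² + (U*(-23 + U))*U) + U) = 2 - ((U² + U²*(-23 + U)) + U) = 2 - (U + U² + U²*(-23 + U)) = 2 + (-U - U² - U²*(-23 + U)) = 2 - U - U² - U²*(-23 + U))
-902915 - T(I(5) + 2*8) = -902915 - (2 - (5² + 2*8) - (5² + 2*8)³ + 22*(5² + 2*8)²) = -902915 - (2 - (25 + 16) - (25 + 16)³ + 22*(25 + 16)²) = -902915 - (2 - 1*41 - 1*41³ + 22*41²) = -902915 - (2 - 41 - 1*68921 + 22*1681) = -902915 - (2 - 41 - 68921 + 36982) = -902915 - 1*(-31978) = -902915 + 31978 = -870937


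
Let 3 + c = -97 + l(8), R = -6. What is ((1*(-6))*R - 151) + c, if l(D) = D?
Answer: -207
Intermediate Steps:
c = -92 (c = -3 + (-97 + 8) = -3 - 89 = -92)
((1*(-6))*R - 151) + c = ((1*(-6))*(-6) - 151) - 92 = (-6*(-6) - 151) - 92 = (36 - 151) - 92 = -115 - 92 = -207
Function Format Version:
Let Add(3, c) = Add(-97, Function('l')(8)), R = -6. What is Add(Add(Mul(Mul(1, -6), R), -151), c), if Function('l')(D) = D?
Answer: -207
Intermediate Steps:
c = -92 (c = Add(-3, Add(-97, 8)) = Add(-3, -89) = -92)
Add(Add(Mul(Mul(1, -6), R), -151), c) = Add(Add(Mul(Mul(1, -6), -6), -151), -92) = Add(Add(Mul(-6, -6), -151), -92) = Add(Add(36, -151), -92) = Add(-115, -92) = -207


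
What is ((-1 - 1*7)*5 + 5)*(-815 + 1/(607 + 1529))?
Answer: 60929365/2136 ≈ 28525.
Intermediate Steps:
((-1 - 1*7)*5 + 5)*(-815 + 1/(607 + 1529)) = ((-1 - 7)*5 + 5)*(-815 + 1/2136) = (-8*5 + 5)*(-815 + 1/2136) = (-40 + 5)*(-1740839/2136) = -35*(-1740839/2136) = 60929365/2136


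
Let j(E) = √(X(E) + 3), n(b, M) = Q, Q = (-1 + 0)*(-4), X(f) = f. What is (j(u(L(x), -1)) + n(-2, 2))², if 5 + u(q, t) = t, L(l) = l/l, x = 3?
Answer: (4 + I*√3)² ≈ 13.0 + 13.856*I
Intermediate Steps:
L(l) = 1
Q = 4 (Q = -1*(-4) = 4)
n(b, M) = 4
u(q, t) = -5 + t
j(E) = √(3 + E) (j(E) = √(E + 3) = √(3 + E))
(j(u(L(x), -1)) + n(-2, 2))² = (√(3 + (-5 - 1)) + 4)² = (√(3 - 6) + 4)² = (√(-3) + 4)² = (I*√3 + 4)² = (4 + I*√3)²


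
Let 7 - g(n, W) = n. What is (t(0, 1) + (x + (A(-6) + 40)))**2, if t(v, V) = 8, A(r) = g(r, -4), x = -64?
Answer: 9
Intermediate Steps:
g(n, W) = 7 - n
A(r) = 7 - r
(t(0, 1) + (x + (A(-6) + 40)))**2 = (8 + (-64 + ((7 - 1*(-6)) + 40)))**2 = (8 + (-64 + ((7 + 6) + 40)))**2 = (8 + (-64 + (13 + 40)))**2 = (8 + (-64 + 53))**2 = (8 - 11)**2 = (-3)**2 = 9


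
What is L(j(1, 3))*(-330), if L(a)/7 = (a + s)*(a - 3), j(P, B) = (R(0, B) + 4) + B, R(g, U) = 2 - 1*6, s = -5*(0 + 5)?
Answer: 0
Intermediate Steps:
s = -25 (s = -5*5 = -25)
R(g, U) = -4 (R(g, U) = 2 - 6 = -4)
j(P, B) = B (j(P, B) = (-4 + 4) + B = 0 + B = B)
L(a) = 7*(-25 + a)*(-3 + a) (L(a) = 7*((a - 25)*(a - 3)) = 7*((-25 + a)*(-3 + a)) = 7*(-25 + a)*(-3 + a))
L(j(1, 3))*(-330) = (525 - 196*3 + 7*3**2)*(-330) = (525 - 588 + 7*9)*(-330) = (525 - 588 + 63)*(-330) = 0*(-330) = 0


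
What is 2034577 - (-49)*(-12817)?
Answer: 1406544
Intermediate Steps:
2034577 - (-49)*(-12817) = 2034577 - 1*628033 = 2034577 - 628033 = 1406544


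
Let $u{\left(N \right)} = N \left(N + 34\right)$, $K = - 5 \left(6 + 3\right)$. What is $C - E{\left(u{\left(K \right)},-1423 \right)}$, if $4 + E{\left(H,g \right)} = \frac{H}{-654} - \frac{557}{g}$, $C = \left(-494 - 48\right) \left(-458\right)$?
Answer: $\frac{77007636729}{310214} \approx 2.4824 \cdot 10^{5}$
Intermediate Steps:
$K = -45$ ($K = \left(-5\right) 9 = -45$)
$u{\left(N \right)} = N \left(34 + N\right)$
$C = 248236$ ($C = \left(-542\right) \left(-458\right) = 248236$)
$E{\left(H,g \right)} = -4 - \frac{557}{g} - \frac{H}{654}$ ($E{\left(H,g \right)} = -4 + \left(\frac{H}{-654} - \frac{557}{g}\right) = -4 + \left(H \left(- \frac{1}{654}\right) - \frac{557}{g}\right) = -4 - \left(\frac{557}{g} + \frac{H}{654}\right) = -4 - \frac{557}{g} - \frac{H}{654}$)
$C - E{\left(u{\left(K \right)},-1423 \right)} = 248236 - \left(-4 - \frac{557}{-1423} - \frac{\left(-45\right) \left(34 - 45\right)}{654}\right) = 248236 - \left(-4 - - \frac{557}{1423} - \frac{\left(-45\right) \left(-11\right)}{654}\right) = 248236 - \left(-4 + \frac{557}{1423} - \frac{165}{218}\right) = 248236 - - \frac{1354225}{310214} = 248236 + \frac{1354225}{310214} = \frac{77007636729}{310214}$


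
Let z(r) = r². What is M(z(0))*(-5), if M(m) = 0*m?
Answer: 0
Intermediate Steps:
M(m) = 0
M(z(0))*(-5) = 0*(-5) = 0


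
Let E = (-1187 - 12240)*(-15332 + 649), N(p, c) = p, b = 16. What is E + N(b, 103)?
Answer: 197148657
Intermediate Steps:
E = 197148641 (E = -13427*(-14683) = 197148641)
E + N(b, 103) = 197148641 + 16 = 197148657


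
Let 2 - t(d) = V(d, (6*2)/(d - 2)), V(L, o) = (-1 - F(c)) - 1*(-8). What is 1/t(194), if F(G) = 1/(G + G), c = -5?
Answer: -10/51 ≈ -0.19608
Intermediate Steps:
F(G) = 1/(2*G)
V(L, o) = 71/10 (V(L, o) = (-1 - 1/(2*(-5))) - 1*(-8) = (-1 - (-1)/(2*5)) + 8 = (-1 - 1*(-⅒)) + 8 = (-1 + ⅒) + 8 = -9/10 + 8 = 71/10)
t(d) = -51/10 (t(d) = 2 - 1*71/10 = 2 - 71/10 = -51/10)
1/t(194) = 1/(-51/10) = -10/51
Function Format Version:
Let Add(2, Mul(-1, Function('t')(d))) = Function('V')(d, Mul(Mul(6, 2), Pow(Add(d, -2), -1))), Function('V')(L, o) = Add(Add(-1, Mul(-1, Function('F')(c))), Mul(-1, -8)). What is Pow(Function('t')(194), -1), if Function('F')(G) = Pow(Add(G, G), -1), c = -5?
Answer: Rational(-10, 51) ≈ -0.19608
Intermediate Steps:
Function('F')(G) = Mul(Rational(1, 2), Pow(G, -1)) (Function('F')(G) = Pow(Mul(2, G), -1) = Mul(Rational(1, 2), Pow(G, -1)))
Function('V')(L, o) = Rational(71, 10) (Function('V')(L, o) = Add(Add(-1, Mul(-1, Mul(Rational(1, 2), Pow(-5, -1)))), Mul(-1, -8)) = Add(Add(-1, Mul(-1, Mul(Rational(1, 2), Rational(-1, 5)))), 8) = Add(Add(-1, Mul(-1, Rational(-1, 10))), 8) = Add(Add(-1, Rational(1, 10)), 8) = Add(Rational(-9, 10), 8) = Rational(71, 10))
Function('t')(d) = Rational(-51, 10) (Function('t')(d) = Add(2, Mul(-1, Rational(71, 10))) = Add(2, Rational(-71, 10)) = Rational(-51, 10))
Pow(Function('t')(194), -1) = Pow(Rational(-51, 10), -1) = Rational(-10, 51)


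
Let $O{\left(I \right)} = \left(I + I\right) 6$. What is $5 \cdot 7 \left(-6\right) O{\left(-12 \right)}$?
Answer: $30240$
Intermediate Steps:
$O{\left(I \right)} = 12 I$ ($O{\left(I \right)} = 2 I 6 = 12 I$)
$5 \cdot 7 \left(-6\right) O{\left(-12 \right)} = 5 \cdot 7 \left(-6\right) 12 \left(-12\right) = 35 \left(-6\right) \left(-144\right) = \left(-210\right) \left(-144\right) = 30240$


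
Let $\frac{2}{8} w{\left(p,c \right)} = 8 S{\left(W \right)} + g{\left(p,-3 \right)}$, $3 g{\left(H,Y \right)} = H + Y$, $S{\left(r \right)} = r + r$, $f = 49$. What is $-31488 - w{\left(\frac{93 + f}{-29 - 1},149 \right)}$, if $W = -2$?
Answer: $- \frac{1410736}{45} \approx -31350.0$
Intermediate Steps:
$S{\left(r \right)} = 2 r$
$g{\left(H,Y \right)} = \frac{H}{3} + \frac{Y}{3}$ ($g{\left(H,Y \right)} = \frac{H + Y}{3} = \frac{H}{3} + \frac{Y}{3}$)
$w{\left(p,c \right)} = -132 + \frac{4 p}{3}$ ($w{\left(p,c \right)} = 4 \left(8 \cdot 2 \left(-2\right) + \left(\frac{p}{3} + \frac{1}{3} \left(-3\right)\right)\right) = 4 \left(8 \left(-4\right) + \left(\frac{p}{3} - 1\right)\right) = 4 \left(-32 + \left(-1 + \frac{p}{3}\right)\right) = 4 \left(-33 + \frac{p}{3}\right) = -132 + \frac{4 p}{3}$)
$-31488 - w{\left(\frac{93 + f}{-29 - 1},149 \right)} = -31488 - \left(-132 + \frac{4 \frac{93 + 49}{-29 - 1}}{3}\right) = -31488 - \left(-132 + \frac{4 \frac{142}{-30}}{3}\right) = -31488 - \left(-132 + \frac{4 \cdot 142 \left(- \frac{1}{30}\right)}{3}\right) = -31488 - \left(-132 + \frac{4}{3} \left(- \frac{71}{15}\right)\right) = -31488 - \left(-132 - \frac{284}{45}\right) = -31488 - - \frac{6224}{45} = -31488 + \frac{6224}{45} = - \frac{1410736}{45}$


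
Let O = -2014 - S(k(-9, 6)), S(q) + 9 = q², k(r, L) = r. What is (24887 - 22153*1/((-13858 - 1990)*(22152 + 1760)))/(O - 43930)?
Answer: -9431112238665/17438102614016 ≈ -0.54083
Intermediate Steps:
S(q) = -9 + q²
O = -2086 (O = -2014 - (-9 + (-9)²) = -2014 - (-9 + 81) = -2014 - 1*72 = -2014 - 72 = -2086)
(24887 - 22153*1/((-13858 - 1990)*(22152 + 1760)))/(O - 43930) = (24887 - 22153*1/((-13858 - 1990)*(22152 + 1760)))/(-2086 - 43930) = (24887 - 22153/(23912*(-15848)))/(-46016) = (24887 - 22153/(-378957376))*(-1/46016) = (24887 - 22153*(-1/378957376))*(-1/46016) = (24887 + 22153/378957376)*(-1/46016) = (9431112238665/378957376)*(-1/46016) = -9431112238665/17438102614016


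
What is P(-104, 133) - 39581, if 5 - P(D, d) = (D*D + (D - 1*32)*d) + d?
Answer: -32437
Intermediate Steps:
P(D, d) = 5 - d - D² - d*(-32 + D) (P(D, d) = 5 - ((D*D + (D - 1*32)*d) + d) = 5 - ((D² + (D - 32)*d) + d) = 5 - ((D² + (-32 + D)*d) + d) = 5 - ((D² + d*(-32 + D)) + d) = 5 - (d + D² + d*(-32 + D)) = 5 + (-d - D² - d*(-32 + D)) = 5 - d - D² - d*(-32 + D))
P(-104, 133) - 39581 = (5 - 1*(-104)² + 31*133 - 1*(-104)*133) - 39581 = (5 - 1*10816 + 4123 + 13832) - 39581 = (5 - 10816 + 4123 + 13832) - 39581 = 7144 - 39581 = -32437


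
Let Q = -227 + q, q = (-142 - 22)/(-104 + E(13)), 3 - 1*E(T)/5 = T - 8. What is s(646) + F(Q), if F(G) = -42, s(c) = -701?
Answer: -743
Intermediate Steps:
E(T) = 55 - 5*T (E(T) = 15 - 5*(T - 8) = 15 - 5*(-8 + T) = 15 + (40 - 5*T) = 55 - 5*T)
q = 82/57 (q = (-142 - 22)/(-104 + (55 - 5*13)) = -164/(-104 + (55 - 65)) = -164/(-104 - 10) = -164/(-114) = -164*(-1/114) = 82/57 ≈ 1.4386)
Q = -12857/57 (Q = -227 + 82/57 = -12857/57 ≈ -225.56)
s(646) + F(Q) = -701 - 42 = -743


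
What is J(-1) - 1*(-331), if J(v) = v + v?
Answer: 329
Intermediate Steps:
J(v) = 2*v
J(-1) - 1*(-331) = 2*(-1) - 1*(-331) = -2 + 331 = 329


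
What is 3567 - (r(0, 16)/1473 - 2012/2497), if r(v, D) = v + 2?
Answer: 13122673609/3678081 ≈ 3567.8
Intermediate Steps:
r(v, D) = 2 + v
3567 - (r(0, 16)/1473 - 2012/2497) = 3567 - ((2 + 0)/1473 - 2012/2497) = 3567 - (2*(1/1473) - 2012*1/2497) = 3567 - (2/1473 - 2012/2497) = 3567 - 1*(-2958682/3678081) = 3567 + 2958682/3678081 = 13122673609/3678081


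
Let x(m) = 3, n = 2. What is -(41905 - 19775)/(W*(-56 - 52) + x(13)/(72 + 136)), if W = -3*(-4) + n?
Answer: 4603040/314493 ≈ 14.636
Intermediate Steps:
W = 14 (W = -3*(-4) + 2 = 12 + 2 = 14)
-(41905 - 19775)/(W*(-56 - 52) + x(13)/(72 + 136)) = -(41905 - 19775)/(14*(-56 - 52) + 3/(72 + 136)) = -22130/(14*(-108) + 3/208) = -22130/(-1512 + 3*(1/208)) = -22130/(-1512 + 3/208) = -22130/(-314493/208) = -22130*(-208)/314493 = -1*(-4603040/314493) = 4603040/314493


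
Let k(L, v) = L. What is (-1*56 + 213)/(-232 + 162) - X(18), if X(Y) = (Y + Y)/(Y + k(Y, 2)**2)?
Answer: -3123/1330 ≈ -2.3481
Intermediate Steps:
X(Y) = 2*Y/(Y + Y**2) (X(Y) = (Y + Y)/(Y + Y**2) = (2*Y)/(Y + Y**2) = 2*Y/(Y + Y**2))
(-1*56 + 213)/(-232 + 162) - X(18) = (-1*56 + 213)/(-232 + 162) - 2/(1 + 18) = (-56 + 213)/(-70) - 2/19 = 157*(-1/70) - 2/19 = -157/70 - 1*2/19 = -157/70 - 2/19 = -3123/1330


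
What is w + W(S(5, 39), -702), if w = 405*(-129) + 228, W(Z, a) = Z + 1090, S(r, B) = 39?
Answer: -50888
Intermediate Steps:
W(Z, a) = 1090 + Z
w = -52017 (w = -52245 + 228 = -52017)
w + W(S(5, 39), -702) = -52017 + (1090 + 39) = -52017 + 1129 = -50888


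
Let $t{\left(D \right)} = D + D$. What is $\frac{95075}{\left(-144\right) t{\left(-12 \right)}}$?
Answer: $\frac{95075}{3456} \approx 27.51$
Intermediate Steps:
$t{\left(D \right)} = 2 D$
$\frac{95075}{\left(-144\right) t{\left(-12 \right)}} = \frac{95075}{\left(-144\right) 2 \left(-12\right)} = \frac{95075}{\left(-144\right) \left(-24\right)} = \frac{95075}{3456}$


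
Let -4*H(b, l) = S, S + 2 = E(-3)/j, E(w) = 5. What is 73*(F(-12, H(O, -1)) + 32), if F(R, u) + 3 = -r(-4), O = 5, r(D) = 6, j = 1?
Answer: 1679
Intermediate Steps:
S = 3 (S = -2 + 5/1 = -2 + 5*1 = -2 + 5 = 3)
H(b, l) = -¾ (H(b, l) = -¼*3 = -¾)
F(R, u) = -9 (F(R, u) = -3 - 1*6 = -3 - 6 = -9)
73*(F(-12, H(O, -1)) + 32) = 73*(-9 + 32) = 73*23 = 1679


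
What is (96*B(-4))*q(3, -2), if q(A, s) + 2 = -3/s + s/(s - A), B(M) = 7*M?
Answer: 1344/5 ≈ 268.80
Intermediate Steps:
q(A, s) = -2 - 3/s + s/(s - A) (q(A, s) = -2 + (-3/s + s/(s - A)) = -2 - 3/s + s/(s - A))
(96*B(-4))*q(3, -2) = (96*(7*(-4)))*(((-2)**2 - 3*3 + 3*(-2) - 2*3*(-2))/((-2)*(3 - 1*(-2)))) = (96*(-28))*(-(4 - 9 - 6 + 12)/(2*(3 + 2))) = -(-1344)/5 = -2688*(-1/10) = 1344/5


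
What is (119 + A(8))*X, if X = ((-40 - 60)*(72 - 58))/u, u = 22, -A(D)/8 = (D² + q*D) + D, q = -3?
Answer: 185500/11 ≈ 16864.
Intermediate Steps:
A(D) = -8*D² + 16*D (A(D) = -8*((D² - 3*D) + D) = -8*(D² - 2*D) = -8*D² + 16*D)
X = -700/11 (X = ((-40 - 60)*(72 - 58))/22 = -100*14*(1/22) = -1400*1/22 = -700/11 ≈ -63.636)
(119 + A(8))*X = (119 + 8*8*(2 - 1*8))*(-700/11) = (119 + 8*8*(2 - 8))*(-700/11) = (119 + 8*8*(-6))*(-700/11) = (119 - 384)*(-700/11) = -265*(-700/11) = 185500/11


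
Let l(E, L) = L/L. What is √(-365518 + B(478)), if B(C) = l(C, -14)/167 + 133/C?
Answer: I*√2329148434130854/79826 ≈ 604.58*I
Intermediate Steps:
l(E, L) = 1
B(C) = 1/167 + 133/C
√(-365518 + B(478)) = √(-365518 + (1/167)*(22211 + 478)/478) = √(-365518 + (1/167)*(1/478)*22689) = √(-365518 + 22689/79826) = √(-29177817179/79826) = I*√2329148434130854/79826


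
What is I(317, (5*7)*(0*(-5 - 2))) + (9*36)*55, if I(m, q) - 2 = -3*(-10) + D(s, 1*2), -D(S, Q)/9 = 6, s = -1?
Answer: 17798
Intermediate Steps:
D(S, Q) = -54 (D(S, Q) = -9*6 = -54)
I(m, q) = -22 (I(m, q) = 2 + (-3*(-10) - 54) = 2 + (30 - 54) = 2 - 24 = -22)
I(317, (5*7)*(0*(-5 - 2))) + (9*36)*55 = -22 + (9*36)*55 = -22 + 324*55 = -22 + 17820 = 17798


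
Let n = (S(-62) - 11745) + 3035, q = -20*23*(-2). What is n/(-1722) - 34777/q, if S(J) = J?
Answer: -8635959/264040 ≈ -32.707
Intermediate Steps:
q = 920 (q = -460*(-2) = 920)
n = -8772 (n = (-62 - 11745) + 3035 = -11807 + 3035 = -8772)
n/(-1722) - 34777/q = -8772/(-1722) - 34777/920 = -8772*(-1/1722) - 34777*1/920 = 1462/287 - 34777/920 = -8635959/264040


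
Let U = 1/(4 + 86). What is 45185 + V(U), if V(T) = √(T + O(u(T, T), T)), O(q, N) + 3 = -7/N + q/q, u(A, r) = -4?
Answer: 45185 + I*√568790/30 ≈ 45185.0 + 25.139*I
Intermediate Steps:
U = 1/90 ≈ 0.011111
O(q, N) = -2 - 7/N (O(q, N) = -3 + (-7/N + q/q) = -3 + (-7/N + 1) = -3 + (1 - 7/N) = -2 - 7/N)
V(T) = √(-2 + T - 7/T) (V(T) = √(T + (-2 - 7/T)) = √(-2 + T - 7/T))
45185 + V(U) = 45185 + √(-2 + 1/90 - 7/1/90) = 45185 + √(-2 + 1/90 - 7*90) = 45185 + √(-2 + 1/90 - 630) = 45185 + √(-56879/90) = 45185 + I*√568790/30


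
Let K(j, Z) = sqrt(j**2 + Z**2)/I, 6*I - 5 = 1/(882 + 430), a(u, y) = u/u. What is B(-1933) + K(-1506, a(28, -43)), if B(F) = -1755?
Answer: -1755 + 2624*sqrt(2268037)/2187 ≈ 51.925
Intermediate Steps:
a(u, y) = 1
I = 2187/2624 (I = 5/6 + 1/(6*(882 + 430)) = 5/6 + (1/6)/1312 = 5/6 + (1/6)*(1/1312) = 5/6 + 1/7872 = 2187/2624 ≈ 0.83346)
K(j, Z) = 2624*sqrt(Z**2 + j**2)/2187 (K(j, Z) = sqrt(j**2 + Z**2)/(2187/2624) = sqrt(Z**2 + j**2)*(2624/2187) = 2624*sqrt(Z**2 + j**2)/2187)
B(-1933) + K(-1506, a(28, -43)) = -1755 + 2624*sqrt(1**2 + (-1506)**2)/2187 = -1755 + 2624*sqrt(1 + 2268036)/2187 = -1755 + 2624*sqrt(2268037)/2187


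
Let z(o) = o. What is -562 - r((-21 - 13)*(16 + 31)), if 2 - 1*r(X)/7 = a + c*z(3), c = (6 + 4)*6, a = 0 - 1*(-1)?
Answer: 691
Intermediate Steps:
a = 1 (a = 0 + 1 = 1)
c = 60 (c = 10*6 = 60)
r(X) = -1253 (r(X) = 14 - 7*(1 + 60*3) = 14 - 7*(1 + 180) = 14 - 7*181 = 14 - 1267 = -1253)
-562 - r((-21 - 13)*(16 + 31)) = -562 - 1*(-1253) = -562 + 1253 = 691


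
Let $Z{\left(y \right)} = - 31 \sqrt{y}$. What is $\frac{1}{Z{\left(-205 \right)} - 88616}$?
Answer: $\frac{i}{- 88616 i + 31 \sqrt{205}} \approx -1.1284 \cdot 10^{-5} + 5.652 \cdot 10^{-8} i$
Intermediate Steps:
$\frac{1}{Z{\left(-205 \right)} - 88616} = \frac{1}{- 31 \sqrt{-205} - 88616} = \frac{1}{- 31 i \sqrt{205} - 88616} = \frac{1}{-88616 - 31 i \sqrt{205}}$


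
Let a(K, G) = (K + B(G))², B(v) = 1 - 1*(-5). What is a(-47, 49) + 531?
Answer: 2212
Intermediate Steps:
B(v) = 6 (B(v) = 1 + 5 = 6)
a(K, G) = (6 + K)² (a(K, G) = (K + 6)² = (6 + K)²)
a(-47, 49) + 531 = (6 - 47)² + 531 = (-41)² + 531 = 1681 + 531 = 2212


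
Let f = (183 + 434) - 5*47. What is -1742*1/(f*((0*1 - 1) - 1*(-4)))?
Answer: -871/573 ≈ -1.5201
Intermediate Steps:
f = 382 (f = 617 - 235 = 382)
-1742*1/(f*((0*1 - 1) - 1*(-4))) = -1742*1/(382*((0*1 - 1) - 1*(-4))) = -1742*1/(382*((0 - 1) + 4)) = -1742*1/(382*(-1 + 4)) = -1742/(382*3) = -1742/1146 = -1742*1/1146 = -871/573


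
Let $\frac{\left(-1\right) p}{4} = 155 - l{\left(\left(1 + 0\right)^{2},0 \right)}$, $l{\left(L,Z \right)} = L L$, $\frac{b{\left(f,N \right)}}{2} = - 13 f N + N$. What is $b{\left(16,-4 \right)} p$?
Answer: $-1020096$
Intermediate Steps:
$b{\left(f,N \right)} = 2 N - 26 N f$ ($b{\left(f,N \right)} = 2 \left(- 13 f N + N\right) = 2 \left(- 13 N f + N\right) = 2 \left(N - 13 N f\right) = 2 N - 26 N f$)
$l{\left(L,Z \right)} = L^{2}$
$p = -616$ ($p = - 4 \left(155 - \left(\left(1 + 0\right)^{2}\right)^{2}\right) = - 4 \left(155 - \left(1^{2}\right)^{2}\right) = - 4 \left(155 - 1^{2}\right) = - 4 \left(155 - 1\right) = \left(-4\right) 154 = -616$)
$b{\left(16,-4 \right)} p = 2 \left(-4\right) \left(1 - 208\right) \left(-616\right) = 2 \left(-4\right) \left(-207\right) \left(-616\right) = 1656 \left(-616\right) = -1020096$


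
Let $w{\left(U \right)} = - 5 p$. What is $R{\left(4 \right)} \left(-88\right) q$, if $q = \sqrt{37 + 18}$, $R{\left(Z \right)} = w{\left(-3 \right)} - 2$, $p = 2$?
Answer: $1056 \sqrt{55} \approx 7831.5$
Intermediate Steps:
$w{\left(U \right)} = -10$ ($w{\left(U \right)} = \left(-5\right) 2 = -10$)
$R{\left(Z \right)} = -12$ ($R{\left(Z \right)} = -10 - 2 = -12$)
$q = \sqrt{55} \approx 7.4162$
$R{\left(4 \right)} \left(-88\right) q = \left(-12\right) \left(-88\right) \sqrt{55} = 1056 \sqrt{55}$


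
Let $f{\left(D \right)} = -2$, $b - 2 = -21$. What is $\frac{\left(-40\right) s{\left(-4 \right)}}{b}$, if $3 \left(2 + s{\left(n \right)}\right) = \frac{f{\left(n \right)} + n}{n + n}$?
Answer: $- \frac{70}{19} \approx -3.6842$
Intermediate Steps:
$b = -19$ ($b = 2 - 21 = -19$)
$s{\left(n \right)} = -2 + \frac{-2 + n}{6 n}$ ($s{\left(n \right)} = -2 + \frac{\left(-2 + n\right) \frac{1}{n + n}}{3} = -2 + \frac{\left(-2 + n\right) \frac{1}{2 n}}{3} = -2 + \frac{\frac{1}{2} \frac{1}{n} \left(-2 + n\right)}{3} = -2 + \frac{-2 + n}{6 n}$)
$\frac{\left(-40\right) s{\left(-4 \right)}}{b} = \frac{\left(-40\right) \frac{-2 - -44}{6 \left(-4\right)}}{-19} = - 40 \cdot \frac{1}{6} \left(- \frac{1}{4}\right) \left(-2 + 44\right) \left(- \frac{1}{19}\right) = - 40 \cdot \frac{1}{6} \left(- \frac{1}{4}\right) 42 \left(- \frac{1}{19}\right) = \left(-40\right) \left(- \frac{7}{4}\right) \left(- \frac{1}{19}\right) = 70 \left(- \frac{1}{19}\right) = - \frac{70}{19}$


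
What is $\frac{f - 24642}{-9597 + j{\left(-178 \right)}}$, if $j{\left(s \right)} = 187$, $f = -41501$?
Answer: $\frac{66143}{9410} \approx 7.029$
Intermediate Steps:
$\frac{f - 24642}{-9597 + j{\left(-178 \right)}} = \frac{-41501 - 24642}{-9597 + 187} = - \frac{66143}{-9410} = \left(-66143\right) \left(- \frac{1}{9410}\right) = \frac{66143}{9410}$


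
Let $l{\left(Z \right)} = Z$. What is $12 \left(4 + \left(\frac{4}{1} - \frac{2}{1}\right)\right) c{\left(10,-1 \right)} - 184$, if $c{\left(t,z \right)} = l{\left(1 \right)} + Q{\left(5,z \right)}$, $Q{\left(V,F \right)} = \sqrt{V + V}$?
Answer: $-112 + 72 \sqrt{10} \approx 115.68$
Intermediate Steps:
$Q{\left(V,F \right)} = \sqrt{2} \sqrt{V}$ ($Q{\left(V,F \right)} = \sqrt{2 V} = \sqrt{2} \sqrt{V}$)
$c{\left(t,z \right)} = 1 + \sqrt{10}$ ($c{\left(t,z \right)} = 1 + \sqrt{2} \sqrt{5} = 1 + \sqrt{10}$)
$12 \left(4 + \left(\frac{4}{1} - \frac{2}{1}\right)\right) c{\left(10,-1 \right)} - 184 = 12 \left(4 + \left(\frac{4}{1} - \frac{2}{1}\right)\right) \left(1 + \sqrt{10}\right) - 184 = 12 \left(4 + \left(4 \cdot 1 - 2\right)\right) \left(1 + \sqrt{10}\right) - 184 = 12 \left(4 + \left(4 - 2\right)\right) \left(1 + \sqrt{10}\right) - 184 = 12 \left(4 + 2\right) \left(1 + \sqrt{10}\right) - 184 = 12 \cdot 6 \left(1 + \sqrt{10}\right) - 184 = 72 \left(1 + \sqrt{10}\right) - 184 = \left(72 + 72 \sqrt{10}\right) - 184 = -112 + 72 \sqrt{10}$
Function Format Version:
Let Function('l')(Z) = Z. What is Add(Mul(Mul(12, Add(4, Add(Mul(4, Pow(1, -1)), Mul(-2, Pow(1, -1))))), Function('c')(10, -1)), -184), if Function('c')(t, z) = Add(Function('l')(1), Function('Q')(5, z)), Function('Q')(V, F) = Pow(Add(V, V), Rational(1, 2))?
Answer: Add(-112, Mul(72, Pow(10, Rational(1, 2)))) ≈ 115.68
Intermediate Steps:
Function('Q')(V, F) = Mul(Pow(2, Rational(1, 2)), Pow(V, Rational(1, 2))) (Function('Q')(V, F) = Pow(Mul(2, V), Rational(1, 2)) = Mul(Pow(2, Rational(1, 2)), Pow(V, Rational(1, 2))))
Function('c')(t, z) = Add(1, Pow(10, Rational(1, 2))) (Function('c')(t, z) = Add(1, Mul(Pow(2, Rational(1, 2)), Pow(5, Rational(1, 2)))) = Add(1, Pow(10, Rational(1, 2))))
Add(Mul(Mul(12, Add(4, Add(Mul(4, Pow(1, -1)), Mul(-2, Pow(1, -1))))), Function('c')(10, -1)), -184) = Add(Mul(Mul(12, Add(4, Add(Mul(4, Pow(1, -1)), Mul(-2, Pow(1, -1))))), Add(1, Pow(10, Rational(1, 2)))), -184) = Add(Mul(Mul(12, Add(4, Add(Mul(4, 1), Mul(-2, 1)))), Add(1, Pow(10, Rational(1, 2)))), -184) = Add(Mul(Mul(12, Add(4, Add(4, -2))), Add(1, Pow(10, Rational(1, 2)))), -184) = Add(Mul(Mul(12, Add(4, 2)), Add(1, Pow(10, Rational(1, 2)))), -184) = Add(Mul(Mul(12, 6), Add(1, Pow(10, Rational(1, 2)))), -184) = Add(Mul(72, Add(1, Pow(10, Rational(1, 2)))), -184) = Add(Add(72, Mul(72, Pow(10, Rational(1, 2)))), -184) = Add(-112, Mul(72, Pow(10, Rational(1, 2))))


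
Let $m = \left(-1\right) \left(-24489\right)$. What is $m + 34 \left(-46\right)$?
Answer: $22925$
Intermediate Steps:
$m = 24489$
$m + 34 \left(-46\right) = 24489 + 34 \left(-46\right) = 24489 - 1564 = 22925$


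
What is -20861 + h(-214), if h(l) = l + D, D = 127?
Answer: -20948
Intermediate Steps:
h(l) = 127 + l (h(l) = l + 127 = 127 + l)
-20861 + h(-214) = -20861 + (127 - 214) = -20861 - 87 = -20948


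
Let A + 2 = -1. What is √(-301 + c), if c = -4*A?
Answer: 17*I ≈ 17.0*I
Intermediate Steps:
A = -3 (A = -2 - 1 = -3)
c = 12 (c = -4*(-3) = 12)
√(-301 + c) = √(-301 + 12) = √(-289) = 17*I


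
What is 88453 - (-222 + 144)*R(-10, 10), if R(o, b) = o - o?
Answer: 88453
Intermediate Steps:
R(o, b) = 0
88453 - (-222 + 144)*R(-10, 10) = 88453 - (-222 + 144)*0 = 88453 - (-78)*0 = 88453 - 1*0 = 88453 + 0 = 88453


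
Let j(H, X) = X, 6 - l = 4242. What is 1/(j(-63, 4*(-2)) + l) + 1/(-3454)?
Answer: -3849/7329388 ≈ -0.00052515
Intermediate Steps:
l = -4236 (l = 6 - 1*4242 = 6 - 4242 = -4236)
1/(j(-63, 4*(-2)) + l) + 1/(-3454) = 1/(4*(-2) - 4236) + 1/(-3454) = 1/(-8 - 4236) - 1/3454 = 1/(-4244) - 1/3454 = -1/4244 - 1/3454 = -3849/7329388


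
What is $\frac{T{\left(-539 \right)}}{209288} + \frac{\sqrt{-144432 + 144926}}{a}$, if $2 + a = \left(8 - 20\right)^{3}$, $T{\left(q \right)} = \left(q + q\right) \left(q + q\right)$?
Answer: $\frac{290521}{52322} - \frac{\sqrt{494}}{1730} \approx 5.5397$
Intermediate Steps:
$T{\left(q \right)} = 4 q^{2}$ ($T{\left(q \right)} = 2 q 2 q = 4 q^{2}$)
$a = -1730$ ($a = -2 + \left(8 - 20\right)^{3} = -2 + \left(-12\right)^{3} = -2 - 1728 = -1730$)
$\frac{T{\left(-539 \right)}}{209288} + \frac{\sqrt{-144432 + 144926}}{a} = \frac{4 \left(-539\right)^{2}}{209288} + \frac{\sqrt{-144432 + 144926}}{-1730} = 4 \cdot 290521 \cdot \frac{1}{209288} + \sqrt{494} \left(- \frac{1}{1730}\right) = 1162084 \cdot \frac{1}{209288} - \frac{\sqrt{494}}{1730} = \frac{290521}{52322} - \frac{\sqrt{494}}{1730}$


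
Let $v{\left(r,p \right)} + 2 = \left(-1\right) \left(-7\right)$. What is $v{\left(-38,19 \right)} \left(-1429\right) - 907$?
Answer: $-8052$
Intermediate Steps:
$v{\left(r,p \right)} = 5$ ($v{\left(r,p \right)} = -2 - -7 = -2 + 7 = 5$)
$v{\left(-38,19 \right)} \left(-1429\right) - 907 = 5 \left(-1429\right) - 907 = -7145 - 907 = -8052$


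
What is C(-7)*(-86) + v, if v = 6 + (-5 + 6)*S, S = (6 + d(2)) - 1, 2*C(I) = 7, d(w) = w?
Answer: -288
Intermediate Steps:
C(I) = 7/2 (C(I) = (½)*7 = 7/2)
S = 7 (S = (6 + 2) - 1 = 8 - 1 = 7)
v = 13 (v = 6 + (-5 + 6)*7 = 6 + 1*7 = 6 + 7 = 13)
C(-7)*(-86) + v = (7/2)*(-86) + 13 = -301 + 13 = -288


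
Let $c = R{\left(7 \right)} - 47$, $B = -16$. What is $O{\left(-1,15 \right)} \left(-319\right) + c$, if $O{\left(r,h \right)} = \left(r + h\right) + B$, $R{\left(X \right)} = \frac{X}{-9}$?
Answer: $\frac{5312}{9} \approx 590.22$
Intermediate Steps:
$R{\left(X \right)} = - \frac{X}{9}$ ($R{\left(X \right)} = X \left(- \frac{1}{9}\right) = - \frac{X}{9}$)
$c = - \frac{430}{9}$ ($c = \left(- \frac{1}{9}\right) 7 - 47 = - \frac{7}{9} - 47 = - \frac{430}{9} \approx -47.778$)
$O{\left(r,h \right)} = -16 + h + r$ ($O{\left(r,h \right)} = \left(r + h\right) - 16 = \left(h + r\right) - 16 = -16 + h + r$)
$O{\left(-1,15 \right)} \left(-319\right) + c = \left(-16 + 15 - 1\right) \left(-319\right) - \frac{430}{9} = \left(-2\right) \left(-319\right) - \frac{430}{9} = 638 - \frac{430}{9} = \frac{5312}{9}$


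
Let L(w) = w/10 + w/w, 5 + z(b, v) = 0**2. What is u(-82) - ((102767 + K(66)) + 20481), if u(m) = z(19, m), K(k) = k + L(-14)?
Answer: -616593/5 ≈ -1.2332e+5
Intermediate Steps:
z(b, v) = -5 (z(b, v) = -5 + 0**2 = -5 + 0 = -5)
L(w) = 1 + w/10 (L(w) = w*(1/10) + 1 = w/10 + 1 = 1 + w/10)
K(k) = -2/5 + k (K(k) = k + (1 + (1/10)*(-14)) = k + (1 - 7/5) = k - 2/5 = -2/5 + k)
u(m) = -5
u(-82) - ((102767 + K(66)) + 20481) = -5 - ((102767 + (-2/5 + 66)) + 20481) = -5 - ((102767 + 328/5) + 20481) = -5 - (514163/5 + 20481) = -5 - 1*616568/5 = -5 - 616568/5 = -616593/5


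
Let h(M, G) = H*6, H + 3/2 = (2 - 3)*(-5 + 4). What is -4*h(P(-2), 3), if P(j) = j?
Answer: 12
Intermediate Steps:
H = -1/2 (H = -3/2 + (2 - 3)*(-5 + 4) = -3/2 - 1*(-1) = -3/2 + 1 = -1/2 ≈ -0.50000)
h(M, G) = -3 (h(M, G) = -1/2*6 = -3)
-4*h(P(-2), 3) = -4*(-3) = 12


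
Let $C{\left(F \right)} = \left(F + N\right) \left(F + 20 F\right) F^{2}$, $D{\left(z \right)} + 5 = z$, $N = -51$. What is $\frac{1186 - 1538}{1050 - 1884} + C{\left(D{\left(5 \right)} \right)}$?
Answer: $\frac{176}{417} \approx 0.42206$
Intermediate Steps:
$D{\left(z \right)} = -5 + z$
$C{\left(F \right)} = 21 F^{3} \left(-51 + F\right)$ ($C{\left(F \right)} = \left(F - 51\right) \left(F + 20 F\right) F^{2} = \left(-51 + F\right) 21 F F^{2} = 21 F \left(-51 + F\right) F^{2} = 21 F^{3} \left(-51 + F\right)$)
$\frac{1186 - 1538}{1050 - 1884} + C{\left(D{\left(5 \right)} \right)} = \frac{1186 - 1538}{1050 - 1884} + 21 \left(-5 + 5\right)^{3} \left(-51 + \left(-5 + 5\right)\right) = - \frac{352}{-834} + 21 \cdot 0^{3} \left(-51 + 0\right) = \left(-352\right) \left(- \frac{1}{834}\right) + 21 \cdot 0 \left(-51\right) = \frac{176}{417} + 0 = \frac{176}{417}$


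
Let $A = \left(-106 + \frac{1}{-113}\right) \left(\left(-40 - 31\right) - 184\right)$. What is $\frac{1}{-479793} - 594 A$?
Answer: $- \frac{870564789360203}{54216609} \approx -1.6057 \cdot 10^{7}$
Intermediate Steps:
$A = \frac{3054645}{113}$ ($A = \left(-106 - \frac{1}{113}\right) \left(\left(-40 - 31\right) - 184\right) = - \frac{11979 \left(-71 - 184\right)}{113} = \left(- \frac{11979}{113}\right) \left(-255\right) = \frac{3054645}{113} \approx 27032.0$)
$\frac{1}{-479793} - 594 A = \frac{1}{-479793} - \frac{1814459130}{113} = - \frac{1}{479793} - \frac{1814459130}{113} = - \frac{870564789360203}{54216609}$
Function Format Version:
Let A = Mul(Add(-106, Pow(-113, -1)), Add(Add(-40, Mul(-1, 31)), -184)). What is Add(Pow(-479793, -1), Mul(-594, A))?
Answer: Rational(-870564789360203, 54216609) ≈ -1.6057e+7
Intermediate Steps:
A = Rational(3054645, 113) (A = Mul(Add(-106, Rational(-1, 113)), Add(Add(-40, -31), -184)) = Mul(Rational(-11979, 113), Add(-71, -184)) = Mul(Rational(-11979, 113), -255) = Rational(3054645, 113) ≈ 27032.)
Add(Pow(-479793, -1), Mul(-594, A)) = Add(Pow(-479793, -1), Mul(-594, Rational(3054645, 113))) = Add(Rational(-1, 479793), Rational(-1814459130, 113)) = Rational(-870564789360203, 54216609)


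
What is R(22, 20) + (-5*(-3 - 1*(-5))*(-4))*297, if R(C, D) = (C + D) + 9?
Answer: 11931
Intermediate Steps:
R(C, D) = 9 + C + D
R(22, 20) + (-5*(-3 - 1*(-5))*(-4))*297 = (9 + 22 + 20) + (-5*(-3 - 1*(-5))*(-4))*297 = 51 + (-5*(-3 + 5)*(-4))*297 = 51 + (-5*2*(-4))*297 = 51 - 10*(-4)*297 = 51 + 40*297 = 51 + 11880 = 11931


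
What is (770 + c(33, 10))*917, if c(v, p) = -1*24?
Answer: 684082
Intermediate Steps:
c(v, p) = -24
(770 + c(33, 10))*917 = (770 - 24)*917 = 746*917 = 684082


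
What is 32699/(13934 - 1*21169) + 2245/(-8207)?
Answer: -284603268/59377645 ≈ -4.7931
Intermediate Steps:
32699/(13934 - 1*21169) + 2245/(-8207) = 32699/(13934 - 21169) + 2245*(-1/8207) = 32699/(-7235) - 2245/8207 = 32699*(-1/7235) - 2245/8207 = -32699/7235 - 2245/8207 = -284603268/59377645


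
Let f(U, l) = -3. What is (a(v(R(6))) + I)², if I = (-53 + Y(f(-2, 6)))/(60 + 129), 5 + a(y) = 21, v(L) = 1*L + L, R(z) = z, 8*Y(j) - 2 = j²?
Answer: 11539609/46656 ≈ 247.33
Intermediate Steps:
Y(j) = ¼ + j²/8
v(L) = 2*L (v(L) = L + L = 2*L)
a(y) = 16 (a(y) = -5 + 21 = 16)
I = -59/216 (I = (-53 + (¼ + (⅛)*(-3)²))/(60 + 129) = (-53 + (¼ + (⅛)*9))/189 = (-53 + (¼ + 9/8))*(1/189) = (-53 + 11/8)*(1/189) = -413/8*1/189 = -59/216 ≈ -0.27315)
(a(v(R(6))) + I)² = (16 - 59/216)² = (3397/216)² = 11539609/46656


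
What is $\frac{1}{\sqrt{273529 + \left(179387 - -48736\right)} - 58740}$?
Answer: $- \frac{14685}{862471487} - \frac{\sqrt{125413}}{1724942974} \approx -1.7232 \cdot 10^{-5}$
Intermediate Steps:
$\frac{1}{\sqrt{273529 + \left(179387 - -48736\right)} - 58740} = \frac{1}{\sqrt{273529 + \left(179387 + 48736\right)} - 58740} = \frac{1}{\sqrt{273529 + 228123} - 58740} = \frac{1}{\sqrt{501652} - 58740} = \frac{1}{2 \sqrt{125413} - 58740} = \frac{1}{-58740 + 2 \sqrt{125413}}$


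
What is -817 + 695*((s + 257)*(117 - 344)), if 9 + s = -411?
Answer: 25714878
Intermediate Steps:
s = -420 (s = -9 - 411 = -420)
-817 + 695*((s + 257)*(117 - 344)) = -817 + 695*((-420 + 257)*(117 - 344)) = -817 + 695*(-163*(-227)) = -817 + 695*37001 = -817 + 25715695 = 25714878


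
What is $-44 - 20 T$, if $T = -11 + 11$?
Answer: $-44$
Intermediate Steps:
$T = 0$
$-44 - 20 T = -44 - 0 = -44 + 0 = -44$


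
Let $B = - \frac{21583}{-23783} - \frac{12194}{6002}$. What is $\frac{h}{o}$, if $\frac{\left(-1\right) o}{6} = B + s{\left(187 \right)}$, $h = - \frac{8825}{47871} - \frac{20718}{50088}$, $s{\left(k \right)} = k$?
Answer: $\frac{17055929900882129}{31809860750469868344} \approx 0.00053618$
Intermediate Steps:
$B = - \frac{80234368}{71372783}$ ($B = \left(-21583\right) \left(- \frac{1}{23783}\right) - \frac{6097}{3001} = \frac{21583}{23783} - \frac{6097}{3001} = - \frac{80234368}{71372783} \approx -1.1242$)
$h = - \frac{238969663}{399627108}$ ($h = \left(-8825\right) \frac{1}{47871} - \frac{3453}{8348} = - \frac{8825}{47871} - \frac{3453}{8348} = - \frac{238969663}{399627108} \approx -0.59798$)
$o = - \frac{79598856318}{71372783}$ ($o = - 6 \left(- \frac{80234368}{71372783} + 187\right) = \left(-6\right) \frac{13266476053}{71372783} = - \frac{79598856318}{71372783} \approx -1115.3$)
$\frac{h}{o} = - \frac{238969663}{399627108 \left(- \frac{79598856318}{71372783}\right)} = \left(- \frac{238969663}{399627108}\right) \left(- \frac{71372783}{79598856318}\right) = \frac{17055929900882129}{31809860750469868344}$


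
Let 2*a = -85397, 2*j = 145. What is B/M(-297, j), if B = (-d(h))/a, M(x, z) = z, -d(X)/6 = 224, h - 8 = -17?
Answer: -5376/12382565 ≈ -0.00043416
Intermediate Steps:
j = 145/2 (j = (½)*145 = 145/2 ≈ 72.500)
a = -85397/2 (a = (½)*(-85397) = -85397/2 ≈ -42699.)
h = -9 (h = 8 - 17 = -9)
d(X) = -1344 (d(X) = -6*224 = -1344)
B = -2688/85397 (B = (-1*(-1344))/(-85397/2) = 1344*(-2/85397) = -2688/85397 ≈ -0.031476)
B/M(-297, j) = -2688/(85397*145/2) = -2688/85397*2/145 = -5376/12382565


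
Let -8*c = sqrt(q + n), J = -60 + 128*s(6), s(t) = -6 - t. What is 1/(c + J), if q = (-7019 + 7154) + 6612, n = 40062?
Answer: -4864/7760715 + 8*sqrt(5201)/54325005 ≈ -0.00061613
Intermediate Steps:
q = 6747 (q = 135 + 6612 = 6747)
J = -1596 (J = -60 + 128*(-6 - 1*6) = -60 + 128*(-6 - 6) = -60 + 128*(-12) = -60 - 1536 = -1596)
c = -3*sqrt(5201)/8 (c = -sqrt(6747 + 40062)/8 = -3*sqrt(5201)/8 ≈ -27.044)
1/(c + J) = 1/(-3*sqrt(5201)/8 - 1596) = 1/(-1596 - 3*sqrt(5201)/8)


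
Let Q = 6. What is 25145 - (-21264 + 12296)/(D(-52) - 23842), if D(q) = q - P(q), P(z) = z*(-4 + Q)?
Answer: 299095291/11895 ≈ 25145.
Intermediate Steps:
P(z) = 2*z (P(z) = z*(-4 + 6) = z*2 = 2*z)
D(q) = -q (D(q) = q - 2*q = -q)
25145 - (-21264 + 12296)/(D(-52) - 23842) = 25145 - (-21264 + 12296)/(-1*(-52) - 23842) = 25145 - (-8968)/(52 - 23842) = 25145 - (-8968)/(-23790) = 25145 - (-8968)*(-1)/23790 = 25145 - 1*4484/11895 = 25145 - 4484/11895 = 299095291/11895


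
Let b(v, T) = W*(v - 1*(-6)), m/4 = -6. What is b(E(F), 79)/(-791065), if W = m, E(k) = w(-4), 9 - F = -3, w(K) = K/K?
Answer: 168/791065 ≈ 0.00021237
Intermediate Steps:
w(K) = 1
F = 12 (F = 9 - 1*(-3) = 9 + 3 = 12)
m = -24 (m = 4*(-6) = -24)
E(k) = 1
W = -24
b(v, T) = -144 - 24*v (b(v, T) = -24*(v - 1*(-6)) = -24*(v + 6) = -24*(6 + v) = -144 - 24*v)
b(E(F), 79)/(-791065) = (-144 - 24*1)/(-791065) = (-144 - 24)*(-1/791065) = -168*(-1/791065) = 168/791065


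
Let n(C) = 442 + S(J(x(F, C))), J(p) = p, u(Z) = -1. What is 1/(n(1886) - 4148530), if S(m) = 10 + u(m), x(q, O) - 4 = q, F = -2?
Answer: -1/4148079 ≈ -2.4108e-7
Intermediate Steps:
x(q, O) = 4 + q
S(m) = 9 (S(m) = 10 - 1 = 9)
n(C) = 451 (n(C) = 442 + 9 = 451)
1/(n(1886) - 4148530) = 1/(451 - 4148530) = 1/(-4148079) = -1/4148079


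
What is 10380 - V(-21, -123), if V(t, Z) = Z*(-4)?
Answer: 9888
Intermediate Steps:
V(t, Z) = -4*Z
10380 - V(-21, -123) = 10380 - (-4)*(-123) = 10380 - 1*492 = 10380 - 492 = 9888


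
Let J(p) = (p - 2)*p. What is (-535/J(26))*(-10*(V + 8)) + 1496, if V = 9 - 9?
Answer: 61019/39 ≈ 1564.6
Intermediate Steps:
J(p) = p*(-2 + p) (J(p) = (-2 + p)*p = p*(-2 + p))
V = 0
(-535/J(26))*(-10*(V + 8)) + 1496 = (-535*1/(26*(-2 + 26)))*(-10*(0 + 8)) + 1496 = (-535/(26*24))*(-10*8) + 1496 = -535/624*(-80) + 1496 = 2675/39 + 1496 = 61019/39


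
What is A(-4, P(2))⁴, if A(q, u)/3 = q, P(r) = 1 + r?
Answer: 20736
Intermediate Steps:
A(q, u) = 3*q
A(-4, P(2))⁴ = (3*(-4))⁴ = (-12)⁴ = 20736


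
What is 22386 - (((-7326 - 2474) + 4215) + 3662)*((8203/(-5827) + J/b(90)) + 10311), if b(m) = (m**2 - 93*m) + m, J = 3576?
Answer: 577150606534/29135 ≈ 1.9810e+7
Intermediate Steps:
b(m) = m**2 - 92*m
22386 - (((-7326 - 2474) + 4215) + 3662)*((8203/(-5827) + J/b(90)) + 10311) = 22386 - (((-7326 - 2474) + 4215) + 3662)*((8203/(-5827) + 3576/((90*(-92 + 90)))) + 10311) = 22386 - ((-9800 + 4215) + 3662)*((8203*(-1/5827) + 3576/((90*(-2)))) + 10311) = 22386 - (-5585 + 3662)*((-8203/5827 + 3576/(-180)) + 10311) = 22386 - (-1923)*((-8203/5827 + 3576*(-1/180)) + 10311) = 22386 - (-1923)*((-8203/5827 - 298/15) + 10311) = 22386 - (-1923)*(-1859491/87405 + 10311) = 22386 - (-1923)*899373464/87405 = 22386 - 1*(-576498390424/29135) = 22386 + 576498390424/29135 = 577150606534/29135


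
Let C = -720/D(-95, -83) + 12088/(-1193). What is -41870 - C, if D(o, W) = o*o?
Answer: -90139401918/2153365 ≈ -41860.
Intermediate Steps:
D(o, W) = o²
C = -21990632/2153365 (C = -720/((-95)²) + 12088/(-1193) = -720/9025 + 12088*(-1/1193) = -720*1/9025 - 12088/1193 = -144/1805 - 12088/1193 = -21990632/2153365 ≈ -10.212)
-41870 - C = -41870 - 1*(-21990632/2153365) = -41870 + 21990632/2153365 = -90139401918/2153365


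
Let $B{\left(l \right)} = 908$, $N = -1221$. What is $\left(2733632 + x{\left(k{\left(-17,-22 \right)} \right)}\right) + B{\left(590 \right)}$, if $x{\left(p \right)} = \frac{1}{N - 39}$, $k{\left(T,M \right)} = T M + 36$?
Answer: $\frac{3445520399}{1260} \approx 2.7345 \cdot 10^{6}$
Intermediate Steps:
$k{\left(T,M \right)} = 36 + M T$ ($k{\left(T,M \right)} = M T + 36 = 36 + M T$)
$x{\left(p \right)} = - \frac{1}{1260}$ ($x{\left(p \right)} = \frac{1}{-1221 - 39} = \frac{1}{-1260} = - \frac{1}{1260}$)
$\left(2733632 + x{\left(k{\left(-17,-22 \right)} \right)}\right) + B{\left(590 \right)} = \left(2733632 - \frac{1}{1260}\right) + 908 = \frac{3444376319}{1260} + 908 = \frac{3445520399}{1260}$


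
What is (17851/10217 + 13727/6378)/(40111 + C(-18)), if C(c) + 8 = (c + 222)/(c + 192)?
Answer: 171371411/1762491411222 ≈ 9.7233e-5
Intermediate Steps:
C(c) = -8 + (222 + c)/(192 + c) (C(c) = -8 + (c + 222)/(c + 192) = -8 + (222 + c)/(192 + c))
(17851/10217 + 13727/6378)/(40111 + C(-18)) = (17851/10217 + 13727/6378)/(40111 + (-1314 - 7*(-18))/(192 - 18)) = (17851*(1/10217) + 13727*(1/6378))/(40111 + (-1314 + 126)/174) = (17851/10217 + 13727/6378)/(40111 + (1/174)*(-1188)) = 254102437/(65164026*(40111 - 198/29)) = 254102437/(65164026*(1163021/29)) = (254102437/65164026)*(29/1163021) = 171371411/1762491411222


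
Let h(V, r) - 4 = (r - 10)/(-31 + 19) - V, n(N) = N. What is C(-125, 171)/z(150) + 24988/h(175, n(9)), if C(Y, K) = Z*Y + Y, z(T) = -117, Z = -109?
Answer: -6974628/26663 ≈ -261.58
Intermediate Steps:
C(Y, K) = -108*Y (C(Y, K) = -109*Y + Y = -108*Y)
h(V, r) = 29/6 - V - r/12 (h(V, r) = 4 + ((r - 10)/(-31 + 19) - V) = 4 + ((-10 + r)/(-12) - V) = 4 + ((-10 + r)*(-1/12) - V) = 4 + ((⅚ - r/12) - V) = 4 + (⅚ - V - r/12) = 29/6 - V - r/12)
C(-125, 171)/z(150) + 24988/h(175, n(9)) = -108*(-125)/(-117) + 24988/(29/6 - 1*175 - 1/12*9) = 13500*(-1/117) + 24988/(29/6 - 175 - ¾) = -1500/13 + 24988/(-2051/12) = -1500/13 + 24988*(-12/2051) = -1500/13 - 299856/2051 = -6974628/26663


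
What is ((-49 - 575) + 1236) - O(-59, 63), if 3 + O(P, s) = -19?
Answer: 634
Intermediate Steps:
O(P, s) = -22 (O(P, s) = -3 - 19 = -22)
((-49 - 575) + 1236) - O(-59, 63) = ((-49 - 575) + 1236) - 1*(-22) = (-624 + 1236) + 22 = 612 + 22 = 634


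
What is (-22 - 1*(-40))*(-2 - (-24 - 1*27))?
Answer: 882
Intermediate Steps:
(-22 - 1*(-40))*(-2 - (-24 - 1*27)) = (-22 + 40)*(-2 - (-24 - 27)) = 18*(-2 - 1*(-51)) = 18*(-2 + 51) = 18*49 = 882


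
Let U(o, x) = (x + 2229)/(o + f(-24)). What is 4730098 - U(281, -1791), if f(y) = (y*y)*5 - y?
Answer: 15065361692/3185 ≈ 4.7301e+6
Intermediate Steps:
f(y) = -y + 5*y² (f(y) = y²*5 - y = 5*y² - y = -y + 5*y²)
U(o, x) = (2229 + x)/(2904 + o) (U(o, x) = (x + 2229)/(o - 24*(-1 + 5*(-24))) = (2229 + x)/(o - 24*(-1 - 120)) = (2229 + x)/(o - 24*(-121)) = (2229 + x)/(o + 2904) = (2229 + x)/(2904 + o))
4730098 - U(281, -1791) = 4730098 - (2229 - 1791)/(2904 + 281) = 4730098 - 438/3185 = 15065361692/3185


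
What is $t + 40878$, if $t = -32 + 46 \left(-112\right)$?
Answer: $35694$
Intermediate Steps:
$t = -5184$ ($t = -32 - 5152 = -5184$)
$t + 40878 = -5184 + 40878 = 35694$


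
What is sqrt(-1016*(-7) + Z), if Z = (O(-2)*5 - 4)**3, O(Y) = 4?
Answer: 2*sqrt(2802) ≈ 105.87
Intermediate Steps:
Z = 4096 (Z = (4*5 - 4)**3 = (20 - 4)**3 = 16**3 = 4096)
sqrt(-1016*(-7) + Z) = sqrt(-1016*(-7) + 4096) = sqrt(7112 + 4096) = sqrt(11208) = 2*sqrt(2802)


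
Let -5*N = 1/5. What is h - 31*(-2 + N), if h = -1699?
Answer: -40894/25 ≈ -1635.8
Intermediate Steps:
N = -1/25 (N = -⅕/5 = -⅕*⅕ = -1/25 ≈ -0.040000)
h - 31*(-2 + N) = -1699 - 31*(-2 - 1/25) = -1699 - 31*(-51)/25 = -1699 - 1*(-1581/25) = -1699 + 1581/25 = -40894/25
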